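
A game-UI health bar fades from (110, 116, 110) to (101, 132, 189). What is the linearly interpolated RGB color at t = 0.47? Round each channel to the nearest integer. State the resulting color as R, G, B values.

(106, 124, 147)

R = 110 + 0.47 × (101 − 110) = 110 + 0.47 × -9 = 105.77 → 106
G = 116 + 0.47 × (132 − 116) = 116 + 0.47 × 16 = 123.52 → 124
B = 110 + 0.47 × (189 − 110) = 110 + 0.47 × 79 = 147.13 → 147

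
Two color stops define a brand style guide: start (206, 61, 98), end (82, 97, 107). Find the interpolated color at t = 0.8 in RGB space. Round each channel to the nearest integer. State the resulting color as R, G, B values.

(107, 90, 105)

R = 206 + 0.8 × (82 − 206) = 206 + 0.8 × -124 = 106.8 → 107
G = 61 + 0.8 × (97 − 61) = 61 + 0.8 × 36 = 89.8 → 90
B = 98 + 0.8 × (107 − 98) = 98 + 0.8 × 9 = 105.2 → 105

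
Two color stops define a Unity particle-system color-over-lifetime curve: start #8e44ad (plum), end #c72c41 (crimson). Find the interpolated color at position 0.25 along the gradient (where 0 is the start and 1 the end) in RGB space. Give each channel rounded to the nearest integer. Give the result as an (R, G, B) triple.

(156, 62, 146)

#8e44ad → (142, 68, 173); #c72c41 → (199, 44, 65).
R = 142 + 0.25 × (199 − 142) = 142 + 0.25 × 57 = 156.25 → 156
G = 68 + 0.25 × (44 − 68) = 68 + 0.25 × -24 = 62 → 62
B = 173 + 0.25 × (65 − 173) = 173 + 0.25 × -108 = 146 → 146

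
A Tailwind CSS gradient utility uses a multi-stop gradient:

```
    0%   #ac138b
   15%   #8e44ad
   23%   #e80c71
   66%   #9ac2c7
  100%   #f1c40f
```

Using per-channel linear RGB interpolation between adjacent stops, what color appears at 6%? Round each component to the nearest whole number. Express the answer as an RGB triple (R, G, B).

6% lies between the 0% and 15% stops, so the local fraction is t = (6 − 0)/(15 − 0) = 6/15 ≈ 0.4.
#ac138b → (172, 19, 139); #8e44ad → (142, 68, 173).
R = 172 + 0.4 × (142 − 172) = 160 → 160
G = 19 + 0.4 × (68 − 19) = 38.6 → 39
B = 139 + 0.4 × (173 − 139) = 152.6 → 153

(160, 39, 153)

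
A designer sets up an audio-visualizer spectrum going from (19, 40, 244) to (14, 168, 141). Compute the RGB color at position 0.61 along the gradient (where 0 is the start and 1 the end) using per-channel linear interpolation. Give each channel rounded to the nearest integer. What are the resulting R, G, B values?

(16, 118, 181)

R = 19 + 0.61 × (14 − 19) = 19 + 0.61 × -5 = 15.95 → 16
G = 40 + 0.61 × (168 − 40) = 40 + 0.61 × 128 = 118.08 → 118
B = 244 + 0.61 × (141 − 244) = 244 + 0.61 × -103 = 181.17 → 181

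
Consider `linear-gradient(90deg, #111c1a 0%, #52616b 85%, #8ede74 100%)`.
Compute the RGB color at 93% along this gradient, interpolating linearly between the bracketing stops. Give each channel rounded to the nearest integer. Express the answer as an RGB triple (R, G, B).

(114, 164, 112)

93% lies between the 85% and 100% stops, so the local fraction is t = (93 − 85)/(100 − 85) = 8/15 ≈ 0.5333.
#52616b → (82, 97, 107); #8ede74 → (142, 222, 116).
R = 82 + 0.5333 × (142 − 82) = 113.998 → 114
G = 97 + 0.5333 × (222 − 97) = 163.662 → 164
B = 107 + 0.5333 × (116 − 107) = 111.8 → 112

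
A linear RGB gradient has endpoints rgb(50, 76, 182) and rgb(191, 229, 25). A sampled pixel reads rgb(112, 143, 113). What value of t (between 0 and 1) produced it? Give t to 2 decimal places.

Invert the lerp on the B channel (largest span, 157): t = (113 − 182) / (25 − 182) = -69/-157 = 0.43949.
Check on R: (112 − 50)/(191 − 50) = 0.4397 ✓

0.44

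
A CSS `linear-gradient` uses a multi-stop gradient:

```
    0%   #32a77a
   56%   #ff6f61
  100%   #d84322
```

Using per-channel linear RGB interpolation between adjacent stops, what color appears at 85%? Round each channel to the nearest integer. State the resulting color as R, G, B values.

85% lies between the 56% and 100% stops, so the local fraction is t = (85 − 56)/(100 − 56) = 29/44 ≈ 0.6591.
#ff6f61 → (255, 111, 97); #d84322 → (216, 67, 34).
R = 255 + 0.6591 × (216 − 255) = 229.295 → 229
G = 111 + 0.6591 × (67 − 111) = 82 → 82
B = 97 + 0.6591 × (34 − 97) = 55.477 → 55

(229, 82, 55)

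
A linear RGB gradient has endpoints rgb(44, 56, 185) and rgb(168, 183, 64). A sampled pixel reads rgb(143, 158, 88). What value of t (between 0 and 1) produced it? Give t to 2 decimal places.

0.80

Invert the lerp on the G channel (largest span, 127): t = (158 − 56) / (183 − 56) = 102/127 = 0.80315.
Check on R: (143 − 44)/(168 − 44) = 0.7984 ✓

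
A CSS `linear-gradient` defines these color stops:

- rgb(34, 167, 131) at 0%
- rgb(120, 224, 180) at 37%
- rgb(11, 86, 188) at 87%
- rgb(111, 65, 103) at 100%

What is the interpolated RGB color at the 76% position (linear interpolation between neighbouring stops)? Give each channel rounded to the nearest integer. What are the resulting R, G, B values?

76% lies between the 37% and 87% stops, so the local fraction is t = (76 − 37)/(87 − 37) = 39/50 ≈ 0.78.
R = 120 + 0.78 × (11 − 120) = 34.98 → 35
G = 224 + 0.78 × (86 − 224) = 116.36 → 116
B = 180 + 0.78 × (188 − 180) = 186.24 → 186

(35, 116, 186)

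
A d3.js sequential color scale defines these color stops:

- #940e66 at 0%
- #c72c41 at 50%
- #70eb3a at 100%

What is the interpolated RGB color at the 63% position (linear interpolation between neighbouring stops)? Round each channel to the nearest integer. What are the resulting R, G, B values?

(176, 94, 63)

63% lies between the 50% and 100% stops, so the local fraction is t = (63 − 50)/(100 − 50) = 13/50 ≈ 0.26.
#c72c41 → (199, 44, 65); #70eb3a → (112, 235, 58).
R = 199 + 0.26 × (112 − 199) = 176.38 → 176
G = 44 + 0.26 × (235 − 44) = 93.66 → 94
B = 65 + 0.26 × (58 − 65) = 63.18 → 63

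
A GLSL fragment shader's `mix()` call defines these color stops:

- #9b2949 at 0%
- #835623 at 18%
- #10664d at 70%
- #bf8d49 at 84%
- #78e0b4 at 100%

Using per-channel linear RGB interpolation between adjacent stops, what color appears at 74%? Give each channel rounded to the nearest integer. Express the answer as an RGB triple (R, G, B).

(66, 113, 76)

74% lies between the 70% and 84% stops, so the local fraction is t = (74 − 70)/(84 − 70) = 4/14 ≈ 0.2857.
#10664d → (16, 102, 77); #bf8d49 → (191, 141, 73).
R = 16 + 0.2857 × (191 − 16) = 65.998 → 66
G = 102 + 0.2857 × (141 − 102) = 113.142 → 113
B = 77 + 0.2857 × (73 − 77) = 75.857 → 76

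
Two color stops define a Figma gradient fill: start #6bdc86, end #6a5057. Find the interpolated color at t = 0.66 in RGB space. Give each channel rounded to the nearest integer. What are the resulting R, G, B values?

(106, 128, 103)

#6bdc86 → (107, 220, 134); #6a5057 → (106, 80, 87).
R = 107 + 0.66 × (106 − 107) = 107 + 0.66 × -1 = 106.34 → 106
G = 220 + 0.66 × (80 − 220) = 220 + 0.66 × -140 = 127.6 → 128
B = 134 + 0.66 × (87 − 134) = 134 + 0.66 × -47 = 102.98 → 103
So the blended color is (106, 128, 103), about #6a8067.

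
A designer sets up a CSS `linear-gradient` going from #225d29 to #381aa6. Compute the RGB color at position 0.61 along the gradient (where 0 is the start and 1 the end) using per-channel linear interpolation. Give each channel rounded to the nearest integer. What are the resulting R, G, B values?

(47, 52, 117)

#225d29 → (34, 93, 41); #381aa6 → (56, 26, 166).
R = 34 + 0.61 × (56 − 34) = 34 + 0.61 × 22 = 47.42 → 47
G = 93 + 0.61 × (26 − 93) = 93 + 0.61 × -67 = 52.13 → 52
B = 41 + 0.61 × (166 − 41) = 41 + 0.61 × 125 = 117.25 → 117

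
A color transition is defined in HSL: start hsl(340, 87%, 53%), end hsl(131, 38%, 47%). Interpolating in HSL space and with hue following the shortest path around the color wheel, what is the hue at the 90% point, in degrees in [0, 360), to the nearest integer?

Hue: 131 − 340 = -209°, but |-209| > 180 so the shorter arc goes the other way: Δh = -209 + 360 = 151°.
H = 340 + 0.9 × (151) = 475.9 → 476 → 476 mod 360 = 116°

116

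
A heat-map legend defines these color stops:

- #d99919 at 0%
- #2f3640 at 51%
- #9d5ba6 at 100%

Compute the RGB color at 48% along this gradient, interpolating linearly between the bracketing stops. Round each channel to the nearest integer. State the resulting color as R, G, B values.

(57, 60, 62)

48% lies between the 0% and 51% stops, so the local fraction is t = (48 − 0)/(51 − 0) = 48/51 ≈ 0.9412.
#d99919 → (217, 153, 25); #2f3640 → (47, 54, 64).
R = 217 + 0.9412 × (47 − 217) = 56.996 → 57
G = 153 + 0.9412 × (54 − 153) = 59.821 → 60
B = 25 + 0.9412 × (64 − 25) = 61.707 → 62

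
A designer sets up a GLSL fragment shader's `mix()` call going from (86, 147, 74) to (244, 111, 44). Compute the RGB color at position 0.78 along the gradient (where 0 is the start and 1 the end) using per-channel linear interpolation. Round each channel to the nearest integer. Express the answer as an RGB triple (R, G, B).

(209, 119, 51)

R = 86 + 0.78 × (244 − 86) = 86 + 0.78 × 158 = 209.24 → 209
G = 147 + 0.78 × (111 − 147) = 147 + 0.78 × -36 = 118.92 → 119
B = 74 + 0.78 × (44 − 74) = 74 + 0.78 × -30 = 50.6 → 51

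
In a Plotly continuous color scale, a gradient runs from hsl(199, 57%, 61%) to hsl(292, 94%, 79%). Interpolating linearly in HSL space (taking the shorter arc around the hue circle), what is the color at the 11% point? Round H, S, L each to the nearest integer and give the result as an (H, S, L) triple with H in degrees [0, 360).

(209, 61, 63)

Hue arc: Δh = 292 − 199 = 93° (|Δh| ≤ 180, already the shorter path).
H = 199 + 0.11 × (93) = 209.23 → 209°
S = 57 + 0.11 × (94 − 57) = 61.07 → 61%
L = 61 + 0.11 × (79 − 61) = 62.98 → 63%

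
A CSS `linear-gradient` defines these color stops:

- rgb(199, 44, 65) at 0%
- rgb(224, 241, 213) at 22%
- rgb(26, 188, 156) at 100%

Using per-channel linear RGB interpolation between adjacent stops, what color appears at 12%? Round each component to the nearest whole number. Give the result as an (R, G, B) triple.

12% lies between the 0% and 22% stops, so the local fraction is t = (12 − 0)/(22 − 0) = 12/22 ≈ 0.5455.
R = 199 + 0.5455 × (224 − 199) = 212.637 → 213
G = 44 + 0.5455 × (241 − 44) = 151.464 → 151
B = 65 + 0.5455 × (213 − 65) = 145.734 → 146

(213, 151, 146)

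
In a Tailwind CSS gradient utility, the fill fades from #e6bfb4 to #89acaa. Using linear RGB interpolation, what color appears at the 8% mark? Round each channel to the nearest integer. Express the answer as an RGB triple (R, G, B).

#e6bfb4 → (230, 191, 180); #89acaa → (137, 172, 170).
8% corresponds to t = 0.08.
R = 230 + 0.08 × (137 − 230) = 230 + 0.08 × -93 = 222.56 → 223
G = 191 + 0.08 × (172 − 191) = 191 + 0.08 × -19 = 189.48 → 189
B = 180 + 0.08 × (170 − 180) = 180 + 0.08 × -10 = 179.2 → 179
So the blended color is (223, 189, 179), about #dfbdb3.

(223, 189, 179)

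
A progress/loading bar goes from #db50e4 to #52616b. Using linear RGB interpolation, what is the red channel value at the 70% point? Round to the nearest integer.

R₁ = 219 (from #db50e4), R₂ = 82 (from #52616b).
R = 219 + 0.7 × (82 − 219) = 123.1 → 123

123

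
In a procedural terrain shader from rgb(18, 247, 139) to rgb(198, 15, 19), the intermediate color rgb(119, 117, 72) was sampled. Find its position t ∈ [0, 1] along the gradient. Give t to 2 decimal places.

0.56

Invert the lerp on the G channel (largest span, 232): t = (117 − 247) / (15 − 247) = -130/-232 = 0.56034.
Check on R: (119 − 18)/(198 − 18) = 0.5611 ✓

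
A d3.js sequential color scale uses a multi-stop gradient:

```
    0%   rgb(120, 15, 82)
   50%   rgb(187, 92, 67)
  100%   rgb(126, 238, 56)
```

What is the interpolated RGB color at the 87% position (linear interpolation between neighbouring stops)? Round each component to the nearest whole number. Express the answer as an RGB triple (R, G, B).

87% lies between the 50% and 100% stops, so the local fraction is t = (87 − 50)/(100 − 50) = 37/50 ≈ 0.74.
R = 187 + 0.74 × (126 − 187) = 141.86 → 142
G = 92 + 0.74 × (238 − 92) = 200.04 → 200
B = 67 + 0.74 × (56 − 67) = 58.86 → 59

(142, 200, 59)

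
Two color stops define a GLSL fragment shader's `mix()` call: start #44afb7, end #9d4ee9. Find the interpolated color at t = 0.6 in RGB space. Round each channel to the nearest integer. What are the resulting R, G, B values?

(121, 117, 213)

#44afb7 → (68, 175, 183); #9d4ee9 → (157, 78, 233).
R = 68 + 0.6 × (157 − 68) = 68 + 0.6 × 89 = 121.4 → 121
G = 175 + 0.6 × (78 − 175) = 175 + 0.6 × -97 = 116.8 → 117
B = 183 + 0.6 × (233 − 183) = 183 + 0.6 × 50 = 213 → 213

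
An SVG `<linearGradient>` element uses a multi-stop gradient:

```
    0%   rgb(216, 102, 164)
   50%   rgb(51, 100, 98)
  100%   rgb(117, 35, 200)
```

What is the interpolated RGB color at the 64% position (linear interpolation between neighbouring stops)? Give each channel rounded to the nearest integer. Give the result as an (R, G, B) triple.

64% lies between the 50% and 100% stops, so the local fraction is t = (64 − 50)/(100 − 50) = 14/50 ≈ 0.28.
R = 51 + 0.28 × (117 − 51) = 69.48 → 69
G = 100 + 0.28 × (35 − 100) = 81.8 → 82
B = 98 + 0.28 × (200 − 98) = 126.56 → 127

(69, 82, 127)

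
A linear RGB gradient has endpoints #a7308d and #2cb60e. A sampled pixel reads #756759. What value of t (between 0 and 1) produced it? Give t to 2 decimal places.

Invert the lerp on the G channel (largest span, 134): t = (103 − 48) / (182 − 48) = 55/134 = 0.41045.
Check on R: (117 − 167)/(44 − 167) = 0.4065 ✓

0.41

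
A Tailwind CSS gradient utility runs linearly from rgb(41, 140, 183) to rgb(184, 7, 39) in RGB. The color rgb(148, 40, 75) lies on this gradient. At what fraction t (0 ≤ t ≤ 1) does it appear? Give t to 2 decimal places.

0.75

Invert the lerp on the B channel (largest span, 144): t = (75 − 183) / (39 − 183) = -108/-144 = 0.75.
Check on R: (148 − 41)/(184 − 41) = 0.7483 ✓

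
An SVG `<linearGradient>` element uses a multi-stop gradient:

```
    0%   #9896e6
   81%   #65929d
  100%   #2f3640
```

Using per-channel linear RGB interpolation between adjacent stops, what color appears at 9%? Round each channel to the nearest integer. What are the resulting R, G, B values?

9% lies between the 0% and 81% stops, so the local fraction is t = (9 − 0)/(81 − 0) = 9/81 ≈ 0.1111.
#9896e6 → (152, 150, 230); #65929d → (101, 146, 157).
R = 152 + 0.1111 × (101 − 152) = 146.334 → 146
G = 150 + 0.1111 × (146 − 150) = 149.556 → 150
B = 230 + 0.1111 × (157 − 230) = 221.89 → 222

(146, 150, 222)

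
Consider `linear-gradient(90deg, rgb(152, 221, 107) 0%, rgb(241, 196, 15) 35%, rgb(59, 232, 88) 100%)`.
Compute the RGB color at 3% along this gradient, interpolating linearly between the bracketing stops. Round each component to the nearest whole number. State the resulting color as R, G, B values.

(160, 219, 99)

3% lies between the 0% and 35% stops, so the local fraction is t = (3 − 0)/(35 − 0) = 3/35 ≈ 0.0857.
R = 152 + 0.0857 × (241 − 152) = 159.627 → 160
G = 221 + 0.0857 × (196 − 221) = 218.857 → 219
B = 107 + 0.0857 × (15 − 107) = 99.116 → 99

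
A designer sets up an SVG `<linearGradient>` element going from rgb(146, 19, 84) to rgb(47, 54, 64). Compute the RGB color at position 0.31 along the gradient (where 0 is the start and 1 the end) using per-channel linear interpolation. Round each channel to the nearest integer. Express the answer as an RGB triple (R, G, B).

(115, 30, 78)

R = 146 + 0.31 × (47 − 146) = 146 + 0.31 × -99 = 115.31 → 115
G = 19 + 0.31 × (54 − 19) = 19 + 0.31 × 35 = 29.85 → 30
B = 84 + 0.31 × (64 − 84) = 84 + 0.31 × -20 = 77.8 → 78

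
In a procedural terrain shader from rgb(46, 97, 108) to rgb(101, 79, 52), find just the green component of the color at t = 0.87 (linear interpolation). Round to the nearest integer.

81

G = 97 + 0.87 × (79 − 97) = 81.34 → 81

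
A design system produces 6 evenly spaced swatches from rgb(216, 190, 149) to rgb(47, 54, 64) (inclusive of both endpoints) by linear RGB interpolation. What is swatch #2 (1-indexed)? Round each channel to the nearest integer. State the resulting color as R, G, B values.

(182, 163, 132)

With 6 swatches and endpoints inclusive, swatch 2 sits at t = (2 − 1)/(6 − 1) = 1/5 ≈ 0.2.
R = 216 + 0.2 × (47 − 216) = 182.2 → 182
G = 190 + 0.2 × (54 − 190) = 162.8 → 163
B = 149 + 0.2 × (64 − 149) = 132 → 132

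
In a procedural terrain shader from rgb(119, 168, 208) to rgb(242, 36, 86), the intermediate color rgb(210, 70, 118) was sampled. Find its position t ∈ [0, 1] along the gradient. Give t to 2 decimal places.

0.74

Invert the lerp on the G channel (largest span, 132): t = (70 − 168) / (36 − 168) = -98/-132 = 0.74242.
Check on R: (210 − 119)/(242 − 119) = 0.7398 ✓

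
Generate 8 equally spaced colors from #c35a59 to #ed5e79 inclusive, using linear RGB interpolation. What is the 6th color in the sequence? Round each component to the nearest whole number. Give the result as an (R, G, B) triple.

(225, 93, 112)

With 8 swatches and endpoints inclusive, swatch 6 sits at t = (6 − 1)/(8 − 1) = 5/7 ≈ 0.7143.
#c35a59 → (195, 90, 89); #ed5e79 → (237, 94, 121).
R = 195 + 0.7143 × (237 − 195) = 225.001 → 225
G = 90 + 0.7143 × (94 − 90) = 92.857 → 93
B = 89 + 0.7143 × (121 − 89) = 111.858 → 112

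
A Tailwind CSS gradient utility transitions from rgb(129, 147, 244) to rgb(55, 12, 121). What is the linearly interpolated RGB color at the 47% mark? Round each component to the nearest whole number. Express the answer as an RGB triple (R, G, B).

(94, 84, 186)

47% corresponds to t = 0.47.
R = 129 + 0.47 × (55 − 129) = 129 + 0.47 × -74 = 94.22 → 94
G = 147 + 0.47 × (12 − 147) = 147 + 0.47 × -135 = 83.55 → 84
B = 244 + 0.47 × (121 − 244) = 244 + 0.47 × -123 = 186.19 → 186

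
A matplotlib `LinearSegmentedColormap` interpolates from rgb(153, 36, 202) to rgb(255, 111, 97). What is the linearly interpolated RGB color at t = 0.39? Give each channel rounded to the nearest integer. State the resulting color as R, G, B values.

R = 153 + 0.39 × (255 − 153) = 153 + 0.39 × 102 = 192.78 → 193
G = 36 + 0.39 × (111 − 36) = 36 + 0.39 × 75 = 65.25 → 65
B = 202 + 0.39 × (97 − 202) = 202 + 0.39 × -105 = 161.05 → 161

(193, 65, 161)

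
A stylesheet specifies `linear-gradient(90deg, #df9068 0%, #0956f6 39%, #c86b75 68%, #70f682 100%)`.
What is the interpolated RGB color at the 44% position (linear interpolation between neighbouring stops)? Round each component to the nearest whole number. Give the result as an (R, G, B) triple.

44% lies between the 39% and 68% stops, so the local fraction is t = (44 − 39)/(68 − 39) = 5/29 ≈ 0.1724.
#0956f6 → (9, 86, 246); #c86b75 → (200, 107, 117).
R = 9 + 0.1724 × (200 − 9) = 41.928 → 42
G = 86 + 0.1724 × (107 − 86) = 89.62 → 90
B = 246 + 0.1724 × (117 − 246) = 223.76 → 224

(42, 90, 224)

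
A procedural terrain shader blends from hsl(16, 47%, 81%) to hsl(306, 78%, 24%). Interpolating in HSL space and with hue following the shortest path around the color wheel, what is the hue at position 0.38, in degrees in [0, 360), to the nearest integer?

Hue: 306 − 16 = 290°, but |290| > 180 so the shorter arc goes the other way: Δh = 290 − 360 = -70°.
H = 16 + 0.38 × (-70) = -10.6 → -11 → -11 mod 360 = 349°

349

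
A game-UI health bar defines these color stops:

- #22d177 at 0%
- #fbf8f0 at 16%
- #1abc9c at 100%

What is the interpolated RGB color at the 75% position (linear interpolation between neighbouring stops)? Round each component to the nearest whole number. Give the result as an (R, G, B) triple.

(93, 206, 181)

75% lies between the 16% and 100% stops, so the local fraction is t = (75 − 16)/(100 − 16) = 59/84 ≈ 0.7024.
#fbf8f0 → (251, 248, 240); #1abc9c → (26, 188, 156).
R = 251 + 0.7024 × (26 − 251) = 92.96 → 93
G = 248 + 0.7024 × (188 − 248) = 205.856 → 206
B = 240 + 0.7024 × (156 − 240) = 180.998 → 181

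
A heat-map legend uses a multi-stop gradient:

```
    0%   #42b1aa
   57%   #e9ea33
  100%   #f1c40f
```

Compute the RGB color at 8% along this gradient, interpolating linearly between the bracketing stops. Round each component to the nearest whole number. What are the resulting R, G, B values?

8% lies between the 0% and 57% stops, so the local fraction is t = (8 − 0)/(57 − 0) = 8/57 ≈ 0.1404.
#42b1aa → (66, 177, 170); #e9ea33 → (233, 234, 51).
R = 66 + 0.1404 × (233 − 66) = 89.447 → 89
G = 177 + 0.1404 × (234 − 177) = 185.003 → 185
B = 170 + 0.1404 × (51 − 170) = 153.292 → 153

(89, 185, 153)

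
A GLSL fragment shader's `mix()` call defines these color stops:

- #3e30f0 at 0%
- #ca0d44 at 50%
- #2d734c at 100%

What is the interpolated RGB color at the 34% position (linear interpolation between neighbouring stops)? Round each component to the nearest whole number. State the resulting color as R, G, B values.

(157, 24, 123)

34% lies between the 0% and 50% stops, so the local fraction is t = (34 − 0)/(50 − 0) = 34/50 ≈ 0.68.
#3e30f0 → (62, 48, 240); #ca0d44 → (202, 13, 68).
R = 62 + 0.68 × (202 − 62) = 157.2 → 157
G = 48 + 0.68 × (13 − 48) = 24.2 → 24
B = 240 + 0.68 × (68 − 240) = 123.04 → 123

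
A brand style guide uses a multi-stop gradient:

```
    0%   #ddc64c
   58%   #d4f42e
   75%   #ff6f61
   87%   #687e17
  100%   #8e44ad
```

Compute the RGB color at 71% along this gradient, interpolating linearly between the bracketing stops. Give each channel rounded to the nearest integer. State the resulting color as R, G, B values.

(245, 142, 85)

71% lies between the 58% and 75% stops, so the local fraction is t = (71 − 58)/(75 − 58) = 13/17 ≈ 0.7647.
#d4f42e → (212, 244, 46); #ff6f61 → (255, 111, 97).
R = 212 + 0.7647 × (255 − 212) = 244.882 → 245
G = 244 + 0.7647 × (111 − 244) = 142.295 → 142
B = 46 + 0.7647 × (97 − 46) = 85 → 85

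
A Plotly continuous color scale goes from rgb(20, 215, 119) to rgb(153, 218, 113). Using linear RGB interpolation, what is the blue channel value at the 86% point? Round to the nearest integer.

B = 119 + 0.86 × (113 − 119) = 113.84 → 114

114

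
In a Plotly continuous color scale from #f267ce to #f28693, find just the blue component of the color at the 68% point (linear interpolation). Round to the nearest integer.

B₁ = 206 (from #f267ce), B₂ = 147 (from #f28693).
B = 206 + 0.68 × (147 − 206) = 165.88 → 166

166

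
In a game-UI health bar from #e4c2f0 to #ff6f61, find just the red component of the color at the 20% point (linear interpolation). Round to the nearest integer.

233

R₁ = 228 (from #e4c2f0), R₂ = 255 (from #ff6f61).
R = 228 + 0.2 × (255 − 228) = 233.4 → 233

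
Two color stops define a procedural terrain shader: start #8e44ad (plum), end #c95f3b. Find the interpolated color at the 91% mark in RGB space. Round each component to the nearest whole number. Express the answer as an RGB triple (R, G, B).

(196, 93, 69)

#8e44ad → (142, 68, 173); #c95f3b → (201, 95, 59).
91% corresponds to t = 0.91.
R = 142 + 0.91 × (201 − 142) = 142 + 0.91 × 59 = 195.69 → 196
G = 68 + 0.91 × (95 − 68) = 68 + 0.91 × 27 = 92.57 → 93
B = 173 + 0.91 × (59 − 173) = 173 + 0.91 × -114 = 69.26 → 69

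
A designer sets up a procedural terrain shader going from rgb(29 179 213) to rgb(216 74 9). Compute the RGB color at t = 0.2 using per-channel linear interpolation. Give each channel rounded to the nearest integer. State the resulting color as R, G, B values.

(66, 158, 172)

R = 29 + 0.2 × (216 − 29) = 29 + 0.2 × 187 = 66.4 → 66
G = 179 + 0.2 × (74 − 179) = 179 + 0.2 × -105 = 158 → 158
B = 213 + 0.2 × (9 − 213) = 213 + 0.2 × -204 = 172.2 → 172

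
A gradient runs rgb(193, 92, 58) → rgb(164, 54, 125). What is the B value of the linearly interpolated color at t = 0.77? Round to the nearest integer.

B = 58 + 0.77 × (125 − 58) = 109.59 → 110

110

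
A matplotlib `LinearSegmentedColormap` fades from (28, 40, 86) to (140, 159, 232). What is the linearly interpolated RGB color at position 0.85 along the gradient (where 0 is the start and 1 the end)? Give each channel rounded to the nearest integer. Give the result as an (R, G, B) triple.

(123, 141, 210)

R = 28 + 0.85 × (140 − 28) = 28 + 0.85 × 112 = 123.2 → 123
G = 40 + 0.85 × (159 − 40) = 40 + 0.85 × 119 = 141.15 → 141
B = 86 + 0.85 × (232 − 86) = 86 + 0.85 × 146 = 210.1 → 210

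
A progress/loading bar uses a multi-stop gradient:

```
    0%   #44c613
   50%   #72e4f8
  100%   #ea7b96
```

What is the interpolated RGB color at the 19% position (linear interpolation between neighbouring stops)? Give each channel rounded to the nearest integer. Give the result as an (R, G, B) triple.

(85, 209, 106)

19% lies between the 0% and 50% stops, so the local fraction is t = (19 − 0)/(50 − 0) = 19/50 ≈ 0.38.
#44c613 → (68, 198, 19); #72e4f8 → (114, 228, 248).
R = 68 + 0.38 × (114 − 68) = 85.48 → 85
G = 198 + 0.38 × (228 − 198) = 209.4 → 209
B = 19 + 0.38 × (248 − 19) = 106.02 → 106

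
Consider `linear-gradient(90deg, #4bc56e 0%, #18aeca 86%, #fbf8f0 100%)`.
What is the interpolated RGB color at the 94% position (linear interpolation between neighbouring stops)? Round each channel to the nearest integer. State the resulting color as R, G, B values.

94% lies between the 86% and 100% stops, so the local fraction is t = (94 − 86)/(100 − 86) = 8/14 ≈ 0.5714.
#18aeca → (24, 174, 202); #fbf8f0 → (251, 248, 240).
R = 24 + 0.5714 × (251 − 24) = 153.708 → 154
G = 174 + 0.5714 × (248 − 174) = 216.284 → 216
B = 202 + 0.5714 × (240 − 202) = 223.713 → 224

(154, 216, 224)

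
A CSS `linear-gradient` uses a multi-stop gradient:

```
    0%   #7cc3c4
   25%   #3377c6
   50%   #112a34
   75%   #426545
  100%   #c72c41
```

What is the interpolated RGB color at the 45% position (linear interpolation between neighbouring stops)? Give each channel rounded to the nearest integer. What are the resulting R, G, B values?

45% lies between the 25% and 50% stops, so the local fraction is t = (45 − 25)/(50 − 25) = 20/25 ≈ 0.8.
#3377c6 → (51, 119, 198); #112a34 → (17, 42, 52).
R = 51 + 0.8 × (17 − 51) = 23.8 → 24
G = 119 + 0.8 × (42 − 119) = 57.4 → 57
B = 198 + 0.8 × (52 − 198) = 81.2 → 81

(24, 57, 81)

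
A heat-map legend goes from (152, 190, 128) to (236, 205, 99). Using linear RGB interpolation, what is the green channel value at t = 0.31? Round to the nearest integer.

G = 190 + 0.31 × (205 − 190) = 194.65 → 195

195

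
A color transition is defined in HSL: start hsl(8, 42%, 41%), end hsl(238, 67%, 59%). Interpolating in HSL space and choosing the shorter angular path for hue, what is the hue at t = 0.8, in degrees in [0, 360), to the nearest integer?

Hue: 238 − 8 = 230°, but |230| > 180 so the shorter arc goes the other way: Δh = 230 − 360 = -130°.
H = 8 + 0.8 × (-130) = -96 → -96 → -96 mod 360 = 264°

264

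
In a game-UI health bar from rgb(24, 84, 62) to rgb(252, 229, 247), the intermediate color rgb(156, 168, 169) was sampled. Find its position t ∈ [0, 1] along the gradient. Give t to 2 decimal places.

0.58

Invert the lerp on the R channel (largest span, 228): t = (156 − 24) / (252 − 24) = 132/228 = 0.57895.
Check on G: (168 − 84)/(229 − 84) = 0.5793 ✓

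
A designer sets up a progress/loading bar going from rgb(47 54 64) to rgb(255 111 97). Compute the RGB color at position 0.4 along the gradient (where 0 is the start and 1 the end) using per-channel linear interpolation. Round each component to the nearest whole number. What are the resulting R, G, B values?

R = 47 + 0.4 × (255 − 47) = 47 + 0.4 × 208 = 130.2 → 130
G = 54 + 0.4 × (111 − 54) = 54 + 0.4 × 57 = 76.8 → 77
B = 64 + 0.4 × (97 − 64) = 64 + 0.4 × 33 = 77.2 → 77
So the blended color is (130, 77, 77), about #824d4d.

(130, 77, 77)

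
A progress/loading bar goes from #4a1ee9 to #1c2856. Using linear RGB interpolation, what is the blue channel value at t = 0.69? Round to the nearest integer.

B₁ = 233 (from #4a1ee9), B₂ = 86 (from #1c2856).
B = 233 + 0.69 × (86 − 233) = 131.57 → 132

132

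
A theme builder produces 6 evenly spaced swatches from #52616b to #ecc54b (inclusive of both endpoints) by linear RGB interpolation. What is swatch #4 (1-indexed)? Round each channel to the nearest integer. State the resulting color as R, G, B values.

(174, 157, 88)

With 6 swatches and endpoints inclusive, swatch 4 sits at t = (4 − 1)/(6 − 1) = 3/5 ≈ 0.6.
#52616b → (82, 97, 107); #ecc54b → (236, 197, 75).
R = 82 + 0.6 × (236 − 82) = 174.4 → 174
G = 97 + 0.6 × (197 − 97) = 157 → 157
B = 107 + 0.6 × (75 − 107) = 87.8 → 88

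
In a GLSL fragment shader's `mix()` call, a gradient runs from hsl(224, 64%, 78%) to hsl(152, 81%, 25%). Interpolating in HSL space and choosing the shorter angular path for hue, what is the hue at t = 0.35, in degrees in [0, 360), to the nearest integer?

199

Hue arc: Δh = 152 − 224 = -72° (|Δh| ≤ 180, already the shorter path).
H = 224 + 0.35 × (-72) = 198.8 → 199°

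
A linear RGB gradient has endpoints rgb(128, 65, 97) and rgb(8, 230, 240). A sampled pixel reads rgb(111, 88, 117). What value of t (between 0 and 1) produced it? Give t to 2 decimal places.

Invert the lerp on the G channel (largest span, 165): t = (88 − 65) / (230 − 65) = 23/165 = 0.13939.
Check on R: (111 − 128)/(8 − 128) = 0.1417 ✓

0.14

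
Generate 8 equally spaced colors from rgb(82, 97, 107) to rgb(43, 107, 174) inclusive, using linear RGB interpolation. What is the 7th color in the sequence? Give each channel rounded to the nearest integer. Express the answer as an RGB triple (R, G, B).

(49, 106, 164)

With 8 swatches and endpoints inclusive, swatch 7 sits at t = (7 − 1)/(8 − 1) = 6/7 ≈ 0.8571.
R = 82 + 0.8571 × (43 − 82) = 48.573 → 49
G = 97 + 0.8571 × (107 − 97) = 105.571 → 106
B = 107 + 0.8571 × (174 − 107) = 164.426 → 164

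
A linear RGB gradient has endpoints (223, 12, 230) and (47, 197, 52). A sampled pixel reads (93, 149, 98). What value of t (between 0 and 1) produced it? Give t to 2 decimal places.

Invert the lerp on the G channel (largest span, 185): t = (149 − 12) / (197 − 12) = 137/185 = 0.74054.
Check on R: (93 − 223)/(47 − 223) = 0.7386 ✓

0.74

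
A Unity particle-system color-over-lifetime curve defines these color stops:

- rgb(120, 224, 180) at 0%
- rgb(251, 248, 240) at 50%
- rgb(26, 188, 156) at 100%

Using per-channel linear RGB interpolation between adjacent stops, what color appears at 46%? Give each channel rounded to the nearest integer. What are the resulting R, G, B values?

46% lies between the 0% and 50% stops, so the local fraction is t = (46 − 0)/(50 − 0) = 46/50 ≈ 0.92.
R = 120 + 0.92 × (251 − 120) = 240.52 → 241
G = 224 + 0.92 × (248 − 224) = 246.08 → 246
B = 180 + 0.92 × (240 − 180) = 235.2 → 235

(241, 246, 235)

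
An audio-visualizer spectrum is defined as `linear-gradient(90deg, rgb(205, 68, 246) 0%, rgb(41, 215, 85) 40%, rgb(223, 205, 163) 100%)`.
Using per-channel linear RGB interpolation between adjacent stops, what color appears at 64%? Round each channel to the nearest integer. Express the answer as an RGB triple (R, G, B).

(114, 211, 116)

64% lies between the 40% and 100% stops, so the local fraction is t = (64 − 40)/(100 − 40) = 24/60 ≈ 0.4.
R = 41 + 0.4 × (223 − 41) = 113.8 → 114
G = 215 + 0.4 × (205 − 215) = 211 → 211
B = 85 + 0.4 × (163 − 85) = 116.2 → 116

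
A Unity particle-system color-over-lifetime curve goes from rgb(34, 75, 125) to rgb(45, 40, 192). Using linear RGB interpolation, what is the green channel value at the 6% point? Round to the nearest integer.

G = 75 + 0.06 × (40 − 75) = 72.9 → 73

73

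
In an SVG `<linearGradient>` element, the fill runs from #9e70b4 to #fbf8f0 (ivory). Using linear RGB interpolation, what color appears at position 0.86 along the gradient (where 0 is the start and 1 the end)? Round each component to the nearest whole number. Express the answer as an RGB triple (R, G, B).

(238, 229, 232)

#9e70b4 → (158, 112, 180); #fbf8f0 → (251, 248, 240).
R = 158 + 0.86 × (251 − 158) = 158 + 0.86 × 93 = 237.98 → 238
G = 112 + 0.86 × (248 − 112) = 112 + 0.86 × 136 = 228.96 → 229
B = 180 + 0.86 × (240 − 180) = 180 + 0.86 × 60 = 231.6 → 232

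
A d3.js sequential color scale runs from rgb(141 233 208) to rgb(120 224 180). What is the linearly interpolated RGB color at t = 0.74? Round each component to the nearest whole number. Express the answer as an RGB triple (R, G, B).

R = 141 + 0.74 × (120 − 141) = 141 + 0.74 × -21 = 125.46 → 125
G = 233 + 0.74 × (224 − 233) = 233 + 0.74 × -9 = 226.34 → 226
B = 208 + 0.74 × (180 − 208) = 208 + 0.74 × -28 = 187.28 → 187
So the blended color is (125, 226, 187), about #7de2bb.

(125, 226, 187)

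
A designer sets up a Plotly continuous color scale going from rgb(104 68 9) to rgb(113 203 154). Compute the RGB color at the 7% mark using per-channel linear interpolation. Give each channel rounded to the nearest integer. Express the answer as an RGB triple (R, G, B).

7% corresponds to t = 0.07.
R = 104 + 0.07 × (113 − 104) = 104 + 0.07 × 9 = 104.63 → 105
G = 68 + 0.07 × (203 − 68) = 68 + 0.07 × 135 = 77.45 → 77
B = 9 + 0.07 × (154 − 9) = 9 + 0.07 × 145 = 19.15 → 19

(105, 77, 19)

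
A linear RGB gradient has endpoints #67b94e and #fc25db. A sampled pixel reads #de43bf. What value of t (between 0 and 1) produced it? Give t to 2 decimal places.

Invert the lerp on the R channel (largest span, 149): t = (222 − 103) / (252 − 103) = 119/149 = 0.79866.
Check on G: (67 − 185)/(37 − 185) = 0.7973 ✓

0.80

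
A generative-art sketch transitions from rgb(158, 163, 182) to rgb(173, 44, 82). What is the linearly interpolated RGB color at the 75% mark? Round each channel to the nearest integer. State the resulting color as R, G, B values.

75% corresponds to t = 0.75.
R = 158 + 0.75 × (173 − 158) = 158 + 0.75 × 15 = 169.25 → 169
G = 163 + 0.75 × (44 − 163) = 163 + 0.75 × -119 = 73.75 → 74
B = 182 + 0.75 × (82 − 182) = 182 + 0.75 × -100 = 107 → 107
So the blended color is (169, 74, 107), about #a94a6b.

(169, 74, 107)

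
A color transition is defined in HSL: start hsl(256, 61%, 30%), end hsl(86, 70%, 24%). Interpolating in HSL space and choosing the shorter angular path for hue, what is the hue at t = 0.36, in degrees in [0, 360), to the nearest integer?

195

Hue arc: Δh = 86 − 256 = -170° (|Δh| ≤ 180, already the shorter path).
H = 256 + 0.36 × (-170) = 194.8 → 195°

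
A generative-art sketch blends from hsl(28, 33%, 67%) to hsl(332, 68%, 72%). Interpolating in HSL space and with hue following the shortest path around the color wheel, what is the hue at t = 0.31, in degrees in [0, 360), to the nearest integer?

Hue: 332 − 28 = 304°, but |304| > 180 so the shorter arc goes the other way: Δh = 304 − 360 = -56°.
H = 28 + 0.31 × (-56) = 10.64 → 11°

11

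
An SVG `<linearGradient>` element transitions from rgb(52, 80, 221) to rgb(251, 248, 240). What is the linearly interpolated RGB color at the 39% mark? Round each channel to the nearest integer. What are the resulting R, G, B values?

(130, 146, 228)

39% corresponds to t = 0.39.
R = 52 + 0.39 × (251 − 52) = 52 + 0.39 × 199 = 129.61 → 130
G = 80 + 0.39 × (248 − 80) = 80 + 0.39 × 168 = 145.52 → 146
B = 221 + 0.39 × (240 − 221) = 221 + 0.39 × 19 = 228.41 → 228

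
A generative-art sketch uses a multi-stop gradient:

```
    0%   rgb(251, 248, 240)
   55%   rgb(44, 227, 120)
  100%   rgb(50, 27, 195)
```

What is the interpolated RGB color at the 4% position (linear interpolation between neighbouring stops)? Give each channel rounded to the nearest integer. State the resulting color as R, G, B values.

(236, 246, 231)

4% lies between the 0% and 55% stops, so the local fraction is t = (4 − 0)/(55 − 0) = 4/55 ≈ 0.0727.
R = 251 + 0.0727 × (44 − 251) = 235.951 → 236
G = 248 + 0.0727 × (227 − 248) = 246.473 → 246
B = 240 + 0.0727 × (120 − 240) = 231.276 → 231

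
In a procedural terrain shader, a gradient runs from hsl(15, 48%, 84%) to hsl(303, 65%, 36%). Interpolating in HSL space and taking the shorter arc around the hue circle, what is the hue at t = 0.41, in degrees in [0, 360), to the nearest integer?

345

Hue: 303 − 15 = 288°, but |288| > 180 so the shorter arc goes the other way: Δh = 288 − 360 = -72°.
H = 15 + 0.41 × (-72) = -14.52 → -15 → -15 mod 360 = 345°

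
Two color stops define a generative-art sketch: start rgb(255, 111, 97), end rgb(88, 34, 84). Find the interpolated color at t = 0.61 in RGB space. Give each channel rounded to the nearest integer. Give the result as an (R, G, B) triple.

R = 255 + 0.61 × (88 − 255) = 255 + 0.61 × -167 = 153.13 → 153
G = 111 + 0.61 × (34 − 111) = 111 + 0.61 × -77 = 64.03 → 64
B = 97 + 0.61 × (84 − 97) = 97 + 0.61 × -13 = 89.07 → 89

(153, 64, 89)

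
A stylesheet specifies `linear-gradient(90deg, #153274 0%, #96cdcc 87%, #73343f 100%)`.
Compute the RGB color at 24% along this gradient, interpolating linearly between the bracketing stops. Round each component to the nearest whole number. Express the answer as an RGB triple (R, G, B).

(57, 93, 140)

24% lies between the 0% and 87% stops, so the local fraction is t = (24 − 0)/(87 − 0) = 24/87 ≈ 0.2759.
#153274 → (21, 50, 116); #96cdcc → (150, 205, 204).
R = 21 + 0.2759 × (150 − 21) = 56.591 → 57
G = 50 + 0.2759 × (205 − 50) = 92.764 → 93
B = 116 + 0.2759 × (204 − 116) = 140.279 → 140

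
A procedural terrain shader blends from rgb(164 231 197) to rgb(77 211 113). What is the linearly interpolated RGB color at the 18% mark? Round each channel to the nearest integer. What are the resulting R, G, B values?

18% corresponds to t = 0.18.
R = 164 + 0.18 × (77 − 164) = 164 + 0.18 × -87 = 148.34 → 148
G = 231 + 0.18 × (211 − 231) = 231 + 0.18 × -20 = 227.4 → 227
B = 197 + 0.18 × (113 − 197) = 197 + 0.18 × -84 = 181.88 → 182

(148, 227, 182)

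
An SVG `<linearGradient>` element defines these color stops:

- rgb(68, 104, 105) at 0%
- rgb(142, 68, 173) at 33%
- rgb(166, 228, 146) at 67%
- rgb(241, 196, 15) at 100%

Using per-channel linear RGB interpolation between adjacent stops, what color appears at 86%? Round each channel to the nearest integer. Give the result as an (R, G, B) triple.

(209, 210, 71)

86% lies between the 67% and 100% stops, so the local fraction is t = (86 − 67)/(100 − 67) = 19/33 ≈ 0.5758.
R = 166 + 0.5758 × (241 − 166) = 209.185 → 209
G = 228 + 0.5758 × (196 − 228) = 209.574 → 210
B = 146 + 0.5758 × (15 − 146) = 70.57 → 71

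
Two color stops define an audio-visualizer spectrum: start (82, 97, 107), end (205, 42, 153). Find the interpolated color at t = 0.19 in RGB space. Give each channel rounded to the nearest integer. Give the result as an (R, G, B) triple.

(105, 87, 116)

R = 82 + 0.19 × (205 − 82) = 82 + 0.19 × 123 = 105.37 → 105
G = 97 + 0.19 × (42 − 97) = 97 + 0.19 × -55 = 86.55 → 87
B = 107 + 0.19 × (153 − 107) = 107 + 0.19 × 46 = 115.74 → 116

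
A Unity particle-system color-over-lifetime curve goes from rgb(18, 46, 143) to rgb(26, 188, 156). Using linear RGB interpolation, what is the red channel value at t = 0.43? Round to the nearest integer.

R = 18 + 0.43 × (26 − 18) = 21.44 → 21

21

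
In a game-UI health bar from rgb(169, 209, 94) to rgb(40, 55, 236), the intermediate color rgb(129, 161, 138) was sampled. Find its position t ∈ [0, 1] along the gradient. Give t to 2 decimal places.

0.31

Invert the lerp on the G channel (largest span, 154): t = (161 − 209) / (55 − 209) = -48/-154 = 0.31169.
Check on R: (129 − 169)/(40 − 169) = 0.3101 ✓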